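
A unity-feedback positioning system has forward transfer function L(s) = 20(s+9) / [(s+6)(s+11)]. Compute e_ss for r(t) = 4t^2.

The open loop has no poles at the origin → type 0 system.
K_a = lim_{s→0} s^2·L(s) = 0; the steady-state error to this parabolic input grows without bound.

infinity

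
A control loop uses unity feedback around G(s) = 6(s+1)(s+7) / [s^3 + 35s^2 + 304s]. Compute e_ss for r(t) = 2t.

Factoring s from the denominator leaves a polynomial with constant term 304, so the system is type 1.
K_v = lim_{s→0} s·G(s) = 6·1·7 / 304 = 21/152.
e_ss = 2/K_v = 2/(21/152) = 304/21.

304/21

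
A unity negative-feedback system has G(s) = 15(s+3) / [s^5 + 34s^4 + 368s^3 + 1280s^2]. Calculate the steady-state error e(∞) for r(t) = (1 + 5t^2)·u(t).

2560/9

The denominator has no term below 1280s^2 — 2 poles at s=0, type 2. Taking each input component in turn:
  • 1: tracked with zero error.
  • 5t^2: e_ss = 10/K_a with K_a=9/256 → 2560/9.
Total e_ss = 2560/9.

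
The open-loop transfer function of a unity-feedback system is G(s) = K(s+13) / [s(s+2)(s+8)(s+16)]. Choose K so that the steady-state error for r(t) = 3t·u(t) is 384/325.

G(s) has one factor of s in the denominator, so the system is type 1.
K_v = lim_{s→0} s·G(s) = K·13 / (2·8·16) = (13/256)·K.
e_ss = 3/K_v = 384/325 ⇒ K_v = 325/128 ⇒ K = (325/128)/(13/256) = 50.

50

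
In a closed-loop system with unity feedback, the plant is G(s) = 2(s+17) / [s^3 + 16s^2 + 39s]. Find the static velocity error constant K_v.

Factoring s from the denominator leaves a polynomial with constant term 39, so the system is type 1.
K_v = lim_{s→0} s·G(s) = 2·17 / 39 = 34/39.

34/39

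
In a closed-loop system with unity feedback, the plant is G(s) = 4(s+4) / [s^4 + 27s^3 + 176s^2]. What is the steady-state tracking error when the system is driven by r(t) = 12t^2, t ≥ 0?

Lowest-order denominator term is 176s^2, so the open loop has 2 poles at the origin → type 2 system.
K_a = lim_{s→0} s^2·G(s) = 4·4 / 176 = 1/11.
r(t) = 12t^2 gives R(s) = 24/s^3.
e_ss = 24/K_a = 24/(1/11) = 264.

264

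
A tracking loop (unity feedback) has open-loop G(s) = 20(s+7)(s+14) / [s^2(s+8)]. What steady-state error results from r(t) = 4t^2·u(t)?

The open loop has two poles at the origin → type 2 system.
K_a = lim_{s→0} s^2·G(s) = 20·7·14 / (8) = 245.
r(t) = 4t^2 gives R(s) = 8/s^3.
e_ss = 8/K_a = 8/245.

8/245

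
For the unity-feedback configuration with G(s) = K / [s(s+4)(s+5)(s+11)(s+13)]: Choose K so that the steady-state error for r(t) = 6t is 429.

The open loop has one pole at the origin → type 1 system.
K_v = lim_{s→0} s·G(s) = K / (4·5·11·13) = (1/2860)·K.
e_ss = 6/K_v = 429 ⇒ K_v = 2/143 ⇒ K = (2/143)/(1/2860) = 40.

40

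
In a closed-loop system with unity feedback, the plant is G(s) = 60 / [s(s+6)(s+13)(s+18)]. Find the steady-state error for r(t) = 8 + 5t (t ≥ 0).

G(s) has one factor of s in the denominator, so the system is type 1. By superposition:
  • 8: tracked with zero error.
  • 5t: e_ss = 5/K_v with K_v=5/117 → 117.
Total e_ss = 117.

117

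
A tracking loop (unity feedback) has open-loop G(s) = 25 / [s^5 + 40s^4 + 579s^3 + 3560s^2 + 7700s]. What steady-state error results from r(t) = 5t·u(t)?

Lowest-order denominator term is 7700s, so the open loop has 1 pole at the origin → type 1 system.
K_v = lim_{s→0} s·G(s) = 25 / 7700 = 1/308.
e_ss = 5/K_v = 5/(1/308) = 1540.

1540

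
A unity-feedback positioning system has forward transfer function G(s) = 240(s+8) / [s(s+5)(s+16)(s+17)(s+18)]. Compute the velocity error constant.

One free integrator in G(s): this is a type 1 system.
K_v = lim_{s→0} s·G(s) = 240·8 / (5·16·17·18) = 4/51.

4/51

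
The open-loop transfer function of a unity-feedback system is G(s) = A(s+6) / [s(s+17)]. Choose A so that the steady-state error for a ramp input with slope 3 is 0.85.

System type = 1 (one pole at s=0).
K_v = lim_{s→0} s·G(s) = A·6 / (17) = (6/17)·A.
e_ss = 3/K_v = 0.85 ⇒ K_v = 60/17 ⇒ A = (60/17)/(6/17) = 10.

10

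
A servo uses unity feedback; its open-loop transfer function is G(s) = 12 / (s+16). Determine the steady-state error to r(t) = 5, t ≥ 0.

The open loop has no poles at the origin → type 0 system.
K_p = lim_{s→0} G(s) = 12 / (16) = 0.75.
e_ss = 5/(1 + K_p) = 5/1.75 = 20/7.

20/7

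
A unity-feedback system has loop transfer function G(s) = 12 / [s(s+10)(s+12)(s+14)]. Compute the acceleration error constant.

One free integrator in G(s): this is a type 1 system.
K_a = lim_{s→0} s^2·G(s) = 0 (the extra factor of s kills the finite limit).

0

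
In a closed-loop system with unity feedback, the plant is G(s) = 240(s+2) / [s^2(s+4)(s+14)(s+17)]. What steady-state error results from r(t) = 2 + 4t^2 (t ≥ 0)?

238/15

G(s) has two factors of s in the denominator, so the system is type 2. Treating each term separately:
  • 2: tracked with zero error.
  • 4t^2: e_ss = 8/K_a with K_a=60/119 → 238/15.
Total e_ss = 238/15.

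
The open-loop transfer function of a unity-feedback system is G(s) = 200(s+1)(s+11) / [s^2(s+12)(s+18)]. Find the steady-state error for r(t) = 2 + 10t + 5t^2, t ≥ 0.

Two free integrators in G(s): this is a type 2 system. Taking each input component in turn:
  • 2: tracked with zero error.
  • 10t: tracked with zero error.
  • 5t^2: e_ss = 10/K_a with K_a=275/27 → 54/55.
Total e_ss = 54/55.

54/55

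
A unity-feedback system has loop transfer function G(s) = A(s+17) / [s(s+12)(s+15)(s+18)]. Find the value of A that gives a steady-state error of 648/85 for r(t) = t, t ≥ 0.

25

One free integrator in G(s): this is a type 1 system.
K_v = lim_{s→0} s·G(s) = A·17 / (12·15·18) = (17/3240)·A.
e_ss = 1/K_v = 648/85 ⇒ K_v = 85/648 ⇒ A = (85/648)/(17/3240) = 25.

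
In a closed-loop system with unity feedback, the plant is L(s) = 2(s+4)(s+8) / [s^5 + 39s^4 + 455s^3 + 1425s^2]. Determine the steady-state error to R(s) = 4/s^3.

Lowest-order denominator term is 1425s^2, so the open loop has 2 poles at the origin → type 2 system.
K_a = lim_{s→0} s^2·L(s) = 2·4·8 / 1425 = 64/1425.
r(t) = 2t^2 gives R(s) = 4/s^3.
e_ss = 4/K_a = 4/(64/1425) = 89.0625.

89.0625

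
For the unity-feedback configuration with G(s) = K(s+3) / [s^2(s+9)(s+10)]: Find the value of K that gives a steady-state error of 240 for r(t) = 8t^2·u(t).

The open loop has two poles at the origin → type 2 system.
K_a = lim_{s→0} s^2·G(s) = K·3 / (9·10) = (1/30)·K.
e_ss = 16/K_a = 240 ⇒ K_a = 1/15 ⇒ K = (1/15)/(1/30) = 2.

2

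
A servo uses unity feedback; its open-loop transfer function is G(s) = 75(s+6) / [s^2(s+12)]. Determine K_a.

System type = 2 (two poles at s=0).
K_a = lim_{s→0} s^2·G(s) = 75·6 / (12) = 37.5.

37.5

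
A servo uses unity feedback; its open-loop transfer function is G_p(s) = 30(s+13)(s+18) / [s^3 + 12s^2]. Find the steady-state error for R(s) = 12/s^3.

Lowest-order denominator term is 12s^2, so the open loop has 2 poles at the origin → type 2 system.
K_a = lim_{s→0} s^2·G_p(s) = 30·13·18 / 12 = 585.
r(t) = 6t^2 gives R(s) = 12/s^3.
e_ss = 12/K_a = 12/585 = 4/195.

4/195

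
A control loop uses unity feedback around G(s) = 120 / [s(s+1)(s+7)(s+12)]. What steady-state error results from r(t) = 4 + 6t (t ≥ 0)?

System type = 1 (one pole at s=0). By superposition:
  • 4: tracked with zero error.
  • 6t: e_ss = 6/K_v with K_v=10/7 → 4.2.
Total e_ss = 4.2.

4.2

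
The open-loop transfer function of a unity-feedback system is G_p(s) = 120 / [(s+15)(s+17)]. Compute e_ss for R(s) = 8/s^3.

infinity

No free integrators in G_p(s): this is a type 0 system.
K_a = lim_{s→0} s^2·G_p(s) = 0; the steady-state error to this parabolic input grows without bound.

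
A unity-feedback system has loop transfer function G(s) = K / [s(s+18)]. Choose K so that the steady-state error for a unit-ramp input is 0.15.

120

The open loop has one pole at the origin → type 1 system.
K_v = lim_{s→0} s·G(s) = K / (18) = (1/18)·K.
e_ss = 1/K_v = 0.15 ⇒ K_v = 20/3 ⇒ K = (20/3)/(1/18) = 120.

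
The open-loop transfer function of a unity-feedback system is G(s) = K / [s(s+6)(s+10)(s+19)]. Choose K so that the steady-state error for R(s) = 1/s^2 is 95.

12

G(s) has one factor of s in the denominator, so the system is type 1.
K_v = lim_{s→0} s·G(s) = K / (6·10·19) = (1/1140)·K.
e_ss = 1/K_v = 95 ⇒ K_v = 1/95 ⇒ K = (1/95)/(1/1140) = 12.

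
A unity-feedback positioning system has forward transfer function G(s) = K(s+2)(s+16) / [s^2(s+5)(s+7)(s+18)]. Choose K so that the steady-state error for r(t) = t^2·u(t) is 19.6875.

System type = 2 (two poles at s=0).
K_a = lim_{s→0} s^2·G(s) = K·2·16 / (5·7·18) = (16/315)·K.
e_ss = 2/K_a = 19.6875 ⇒ K_a = 32/315 ⇒ K = (32/315)/(16/315) = 2.

2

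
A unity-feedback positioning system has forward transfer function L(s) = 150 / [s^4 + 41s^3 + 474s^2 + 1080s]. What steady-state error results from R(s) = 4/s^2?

28.8

The denominator has no term below 1080s — 1 pole at s=0, type 1.
K_v = lim_{s→0} s·L(s) = 150 / 1080 = 5/36.
e_ss = 4/K_v = 4/(5/36) = 28.8.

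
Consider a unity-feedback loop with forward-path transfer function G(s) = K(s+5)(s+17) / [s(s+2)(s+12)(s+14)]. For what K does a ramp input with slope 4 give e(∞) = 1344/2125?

The open loop has one pole at the origin → type 1 system.
K_v = lim_{s→0} s·G(s) = K·5·17 / (2·12·14) = (85/336)·K.
e_ss = 4/K_v = 1344/2125 ⇒ K_v = 2125/336 ⇒ K = (2125/336)/(85/336) = 25.

25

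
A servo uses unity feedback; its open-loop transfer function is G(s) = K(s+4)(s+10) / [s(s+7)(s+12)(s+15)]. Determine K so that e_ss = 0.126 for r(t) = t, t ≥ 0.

System type = 1 (one pole at s=0).
K_v = lim_{s→0} s·G(s) = K·4·10 / (7·12·15) = (2/63)·K.
e_ss = 1/K_v = 0.126 ⇒ K_v = 500/63 ⇒ K = (500/63)/(2/63) = 250.

250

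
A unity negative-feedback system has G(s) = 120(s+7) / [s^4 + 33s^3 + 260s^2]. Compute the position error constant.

K_p = lim_{s→0} G(s); with 2 poles at the origin the limit diverges, so K_p = ∞.

infinity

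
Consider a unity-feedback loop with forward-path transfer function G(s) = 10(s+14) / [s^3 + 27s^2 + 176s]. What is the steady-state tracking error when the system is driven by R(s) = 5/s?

Lowest-order denominator term is 176s, so the open loop has 1 pole at the origin → type 1 system.
K_p = ∞ for a type-1 system; e_ss to a step is zero.

0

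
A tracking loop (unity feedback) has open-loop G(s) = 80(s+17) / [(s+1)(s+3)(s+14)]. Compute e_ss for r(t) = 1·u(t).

No free integrators in G(s): this is a type 0 system.
K_p = lim_{s→0} G(s) = 80·17 / (1·3·14) = 680/21.
e_ss = 1/(1 + K_p) = 1/(701/21) = 21/701.

21/701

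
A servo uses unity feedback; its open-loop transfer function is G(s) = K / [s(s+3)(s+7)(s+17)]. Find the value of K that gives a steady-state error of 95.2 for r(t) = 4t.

15

System type = 1 (one pole at s=0).
K_v = lim_{s→0} s·G(s) = K / (3·7·17) = (1/357)·K.
e_ss = 4/K_v = 95.2 ⇒ K_v = 5/119 ⇒ K = (5/119)/(1/357) = 15.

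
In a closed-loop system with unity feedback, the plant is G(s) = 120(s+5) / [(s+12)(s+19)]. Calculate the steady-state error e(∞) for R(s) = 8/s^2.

infinity

System type = 0 (no poles at s=0).
For a type-0 system K_v = 0, so e_ss to a ramp input is unbounded.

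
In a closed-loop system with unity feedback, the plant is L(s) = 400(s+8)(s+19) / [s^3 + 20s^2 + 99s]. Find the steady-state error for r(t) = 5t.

99/12160

The denominator has no term below 99s — 1 pole at s=0, type 1.
K_v = lim_{s→0} s·L(s) = 400·8·19 / 99 = 60800/99.
e_ss = 5/K_v = 5/(60800/99) = 99/12160.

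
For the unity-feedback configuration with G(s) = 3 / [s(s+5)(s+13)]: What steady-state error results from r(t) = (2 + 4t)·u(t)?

G(s) has one factor of s in the denominator, so the system is type 1. By superposition:
  • 2: tracked with zero error.
  • 4t: e_ss = 4/K_v with K_v=3/65 → 260/3.
Total e_ss = 260/3.

260/3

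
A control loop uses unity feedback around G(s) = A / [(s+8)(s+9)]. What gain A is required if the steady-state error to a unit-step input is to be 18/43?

100

The open loop has no poles at the origin → type 0 system.
K_p = lim_{s→0} G(s) = A / (8·9) = (1/72)·A.
e_ss = 1/(1 + K_p) = 18/43 ⇒ 1 + (1/72)·A = 43/18 ⇒ A = 100.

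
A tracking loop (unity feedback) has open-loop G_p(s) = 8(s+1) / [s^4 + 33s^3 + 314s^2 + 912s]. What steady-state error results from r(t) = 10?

0

The denominator has no term below 912s — 1 pole at s=0, type 1.
K_p = ∞ for a type-1 system; e_ss to a step is zero.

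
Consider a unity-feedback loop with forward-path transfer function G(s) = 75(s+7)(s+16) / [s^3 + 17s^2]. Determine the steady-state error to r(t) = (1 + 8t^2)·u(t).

The denominator has no term below 17s^2 — 2 poles at s=0, type 2. Taking each input component in turn:
  • 1: tracked with zero error.
  • 8t^2: e_ss = 16/K_a with K_a=8400/17 → 17/525.
Total e_ss = 17/525.

17/525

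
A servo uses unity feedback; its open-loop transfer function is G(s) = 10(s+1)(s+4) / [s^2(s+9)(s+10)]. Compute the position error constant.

infinity

K_p = lim_{s→0} G(s); with 2 poles at the origin the limit diverges, so K_p = ∞.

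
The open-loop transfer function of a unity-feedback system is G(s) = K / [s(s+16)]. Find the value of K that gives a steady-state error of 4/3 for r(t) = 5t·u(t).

60

One free integrator in G(s): this is a type 1 system.
K_v = lim_{s→0} s·G(s) = K / (16) = 0.0625·K.
e_ss = 5/K_v = 4/3 ⇒ K_v = 3.75 ⇒ K = 3.75/0.0625 = 60.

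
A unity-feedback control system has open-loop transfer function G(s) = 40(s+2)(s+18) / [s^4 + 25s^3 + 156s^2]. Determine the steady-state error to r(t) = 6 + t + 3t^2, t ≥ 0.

0.65

The denominator has no term below 156s^2 — 2 poles at s=0, type 2. By superposition:
  • 6: tracked with zero error.
  • t: tracked with zero error.
  • 3t^2: e_ss = 6/K_a with K_a=120/13 → 0.65.
Total e_ss = 0.65.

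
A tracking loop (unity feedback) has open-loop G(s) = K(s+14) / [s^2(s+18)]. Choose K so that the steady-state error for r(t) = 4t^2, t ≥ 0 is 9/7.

G(s) has two factors of s in the denominator, so the system is type 2.
K_a = lim_{s→0} s^2·G(s) = K·14 / (18) = (7/9)·K.
e_ss = 8/K_a = 9/7 ⇒ K_a = 56/9 ⇒ K = (56/9)/(7/9) = 8.

8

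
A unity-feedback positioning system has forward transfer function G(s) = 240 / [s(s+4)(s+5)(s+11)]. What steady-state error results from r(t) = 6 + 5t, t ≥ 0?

One free integrator in G(s): this is a type 1 system. Treating each term separately:
  • 6: tracked with zero error.
  • 5t: e_ss = 5/K_v with K_v=12/11 → 55/12.
Total e_ss = 55/12.

55/12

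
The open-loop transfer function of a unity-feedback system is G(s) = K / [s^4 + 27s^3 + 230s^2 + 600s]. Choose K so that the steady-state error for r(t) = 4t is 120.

20

Lowest-order denominator term is 600s, so the open loop has 1 pole at the origin → type 1 system.
K_v = lim_{s→0} s·G(s) = K / 600 = (1/600)·K.
e_ss = 4/K_v = 120 ⇒ K_v = 1/30 ⇒ K = (1/30)/(1/600) = 20.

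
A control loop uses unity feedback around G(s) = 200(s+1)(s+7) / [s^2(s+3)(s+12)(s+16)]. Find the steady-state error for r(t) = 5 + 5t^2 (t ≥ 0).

G(s) has two factors of s in the denominator, so the system is type 2. Taking each input component in turn:
  • 5: tracked with zero error.
  • 5t^2: e_ss = 10/K_a with K_a=175/72 → 144/35.
Total e_ss = 144/35.

144/35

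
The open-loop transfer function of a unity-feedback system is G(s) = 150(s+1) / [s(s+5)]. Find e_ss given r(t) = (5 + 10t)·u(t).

1/3

G(s) has one factor of s in the denominator, so the system is type 1. Taking each input component in turn:
  • 5: tracked with zero error.
  • 10t: e_ss = 10/K_v with K_v=30 → 1/3.
Total e_ss = 1/3.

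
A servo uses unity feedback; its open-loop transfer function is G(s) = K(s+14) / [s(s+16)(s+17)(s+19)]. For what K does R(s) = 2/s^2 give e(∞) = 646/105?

One free integrator in G(s): this is a type 1 system.
K_v = lim_{s→0} s·G(s) = K·14 / (16·17·19) = (7/2584)·K.
e_ss = 2/K_v = 646/105 ⇒ K_v = 105/323 ⇒ K = (105/323)/(7/2584) = 120.

120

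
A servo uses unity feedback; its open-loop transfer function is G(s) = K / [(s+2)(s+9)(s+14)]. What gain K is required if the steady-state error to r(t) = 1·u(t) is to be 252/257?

5

G(s) has no factors of s in the denominator, so the system is type 0.
K_p = lim_{s→0} G(s) = K / (2·9·14) = (1/252)·K.
e_ss = 1/(1 + K_p) = 252/257 ⇒ 1 + (1/252)·K = 257/252 ⇒ K = 5.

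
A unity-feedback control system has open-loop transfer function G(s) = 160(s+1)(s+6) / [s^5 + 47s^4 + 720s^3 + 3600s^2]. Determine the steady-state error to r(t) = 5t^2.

The denominator has no term below 3600s^2 — 2 poles at s=0, type 2.
K_a = lim_{s→0} s^2·G(s) = 160·1·6 / 3600 = 4/15.
r(t) = 5t^2 gives R(s) = 10/s^3.
e_ss = 10/K_a = 10/(4/15) = 37.5.

37.5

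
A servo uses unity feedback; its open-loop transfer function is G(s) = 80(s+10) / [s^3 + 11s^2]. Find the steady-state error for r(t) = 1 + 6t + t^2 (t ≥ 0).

Factoring s^2 from the denominator leaves a polynomial with constant term 11, so the system is type 2. By superposition:
  • 1: tracked with zero error.
  • 6t: tracked with zero error.
  • t^2: e_ss = 2/K_a with K_a=800/11 → 0.0275.
Total e_ss = 0.0275.

0.0275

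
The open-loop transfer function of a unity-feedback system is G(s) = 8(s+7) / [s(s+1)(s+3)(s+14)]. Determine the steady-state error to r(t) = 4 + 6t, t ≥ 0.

System type = 1 (one pole at s=0). Taking each input component in turn:
  • 4: tracked with zero error.
  • 6t: e_ss = 6/K_v with K_v=4/3 → 4.5.
Total e_ss = 4.5.

4.5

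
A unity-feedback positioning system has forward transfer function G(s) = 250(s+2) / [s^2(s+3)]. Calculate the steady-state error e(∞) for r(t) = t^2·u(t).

0.012

System type = 2 (two poles at s=0).
K_a = lim_{s→0} s^2·G(s) = 250·2 / (3) = 500/3.
r(t) = t^2 gives R(s) = 2/s^3.
e_ss = 2/K_a = 2/(500/3) = 0.012.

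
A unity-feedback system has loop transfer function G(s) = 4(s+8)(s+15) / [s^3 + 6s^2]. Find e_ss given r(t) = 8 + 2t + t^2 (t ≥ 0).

0.025

Lowest-order denominator term is 6s^2, so the open loop has 2 poles at the origin → type 2 system. By superposition:
  • 8: tracked with zero error.
  • 2t: tracked with zero error.
  • t^2: e_ss = 2/K_a with K_a=80 → 0.025.
Total e_ss = 0.025.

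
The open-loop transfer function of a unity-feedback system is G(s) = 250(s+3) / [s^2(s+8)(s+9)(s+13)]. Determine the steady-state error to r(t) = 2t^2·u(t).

4.992

System type = 2 (two poles at s=0).
K_a = lim_{s→0} s^2·G(s) = 250·3 / (8·9·13) = 125/156.
r(t) = 2t^2 gives R(s) = 4/s^3.
e_ss = 4/K_a = 4/(125/156) = 4.992.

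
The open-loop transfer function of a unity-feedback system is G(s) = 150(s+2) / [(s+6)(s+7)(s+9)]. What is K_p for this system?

50/63

System type = 0 (no poles at s=0).
K_p = lim_{s→0} G(s) = 150·2 / (6·7·9) = 50/63.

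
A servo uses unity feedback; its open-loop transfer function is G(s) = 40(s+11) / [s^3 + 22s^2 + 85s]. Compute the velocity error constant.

The denominator has no term below 85s — 1 pole at s=0, type 1.
K_v = lim_{s→0} s·G(s) = 40·11 / 85 = 88/17.

88/17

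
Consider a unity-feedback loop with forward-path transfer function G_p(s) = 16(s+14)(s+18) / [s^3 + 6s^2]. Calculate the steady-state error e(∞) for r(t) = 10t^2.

Lowest-order denominator term is 6s^2, so the open loop has 2 poles at the origin → type 2 system.
K_a = lim_{s→0} s^2·G_p(s) = 16·14·18 / 6 = 672.
r(t) = 10t^2 gives R(s) = 20/s^3.
e_ss = 20/K_a = 20/672 = 5/168.

5/168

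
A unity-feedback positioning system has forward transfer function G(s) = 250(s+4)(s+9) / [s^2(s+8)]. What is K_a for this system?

1125

The open loop has two poles at the origin → type 2 system.
K_a = lim_{s→0} s^2·G(s) = 250·4·9 / (8) = 1125.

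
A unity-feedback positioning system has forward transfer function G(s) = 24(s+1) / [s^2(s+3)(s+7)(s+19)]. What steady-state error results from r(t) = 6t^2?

G(s) has two factors of s in the denominator, so the system is type 2.
K_a = lim_{s→0} s^2·G(s) = 24·1 / (3·7·19) = 8/133.
r(t) = 6t^2 gives R(s) = 12/s^3.
e_ss = 12/K_a = 12/(8/133) = 199.5.

199.5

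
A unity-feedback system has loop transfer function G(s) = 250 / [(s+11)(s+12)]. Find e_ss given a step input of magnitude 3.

No free integrators in G(s): this is a type 0 system.
K_p = lim_{s→0} G(s) = 250 / (11·12) = 125/66.
e_ss = 3/(1 + K_p) = 3/(191/66) = 198/191.

198/191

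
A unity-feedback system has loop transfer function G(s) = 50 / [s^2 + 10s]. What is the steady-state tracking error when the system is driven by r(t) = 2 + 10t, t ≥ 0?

2

Factoring s from the denominator leaves a polynomial with constant term 10, so the system is type 1. Treating each term separately:
  • 2: tracked with zero error.
  • 10t: e_ss = 10/K_v with K_v=5 → 2.
Total e_ss = 2.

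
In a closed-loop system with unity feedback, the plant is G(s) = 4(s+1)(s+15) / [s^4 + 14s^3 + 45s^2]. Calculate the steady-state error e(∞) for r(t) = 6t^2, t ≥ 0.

Factoring s^2 from the denominator leaves a polynomial with constant term 45, so the system is type 2.
K_a = lim_{s→0} s^2·G(s) = 4·1·15 / 45 = 4/3.
r(t) = 6t^2 gives R(s) = 12/s^3.
e_ss = 12/K_a = 12/(4/3) = 9.

9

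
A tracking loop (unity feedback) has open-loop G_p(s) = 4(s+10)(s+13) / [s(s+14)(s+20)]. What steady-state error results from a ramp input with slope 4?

System type = 1 (one pole at s=0).
K_v = lim_{s→0} s·G_p(s) = 4·10·13 / (14·20) = 13/7.
e_ss = 4/K_v = 4/(13/7) = 28/13.

28/13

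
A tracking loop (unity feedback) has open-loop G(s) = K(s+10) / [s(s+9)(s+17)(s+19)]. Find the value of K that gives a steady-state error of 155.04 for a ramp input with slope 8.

15

The open loop has one pole at the origin → type 1 system.
K_v = lim_{s→0} s·G(s) = K·10 / (9·17·19) = (10/2907)·K.
e_ss = 8/K_v = 155.04 ⇒ K_v = 50/969 ⇒ K = (50/969)/(10/2907) = 15.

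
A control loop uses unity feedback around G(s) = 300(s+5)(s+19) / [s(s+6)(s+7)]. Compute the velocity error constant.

G(s) has one factor of s in the denominator, so the system is type 1.
K_v = lim_{s→0} s·G(s) = 300·5·19 / (6·7) = 4750/7.

4750/7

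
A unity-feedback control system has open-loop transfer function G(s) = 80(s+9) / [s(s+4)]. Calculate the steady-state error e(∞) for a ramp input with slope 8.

2/45

One free integrator in G(s): this is a type 1 system.
K_v = lim_{s→0} s·G(s) = 80·9 / (4) = 180.
e_ss = 8/K_v = 8/180 = 2/45.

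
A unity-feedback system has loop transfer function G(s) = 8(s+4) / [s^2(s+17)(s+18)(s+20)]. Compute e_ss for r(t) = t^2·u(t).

System type = 2 (two poles at s=0).
K_a = lim_{s→0} s^2·G(s) = 8·4 / (17·18·20) = 4/765.
r(t) = t^2 gives R(s) = 2/s^3.
e_ss = 2/K_a = 2/(4/765) = 382.5.

382.5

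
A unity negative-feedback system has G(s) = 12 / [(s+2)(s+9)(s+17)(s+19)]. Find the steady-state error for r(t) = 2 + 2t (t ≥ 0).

System type = 0 (no poles at s=0). By superposition:
  • 2: e_ss = 2/(1+K_p) with K_p=2/969 → 1938/971.
  • 2t: a type-0 system cannot track it, e_ss → ∞.
The unbounded component dominates.

infinity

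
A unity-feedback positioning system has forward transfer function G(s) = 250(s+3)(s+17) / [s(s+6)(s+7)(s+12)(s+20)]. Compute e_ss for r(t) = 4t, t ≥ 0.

The open loop has one pole at the origin → type 1 system.
K_v = lim_{s→0} s·G(s) = 250·3·17 / (6·7·12·20) = 425/336.
e_ss = 4/K_v = 4/(425/336) = 1344/425.

1344/425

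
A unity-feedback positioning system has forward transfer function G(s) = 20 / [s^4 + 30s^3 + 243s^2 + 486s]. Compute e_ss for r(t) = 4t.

97.2

The denominator has no term below 486s — 1 pole at s=0, type 1.
K_v = lim_{s→0} s·G(s) = 20 / 486 = 10/243.
e_ss = 4/K_v = 4/(10/243) = 97.2.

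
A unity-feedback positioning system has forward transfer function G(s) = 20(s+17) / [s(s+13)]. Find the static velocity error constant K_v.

The open loop has one pole at the origin → type 1 system.
K_v = lim_{s→0} s·G(s) = 20·17 / (13) = 340/13.

340/13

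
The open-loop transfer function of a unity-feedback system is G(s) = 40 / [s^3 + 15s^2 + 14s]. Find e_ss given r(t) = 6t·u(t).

2.1

Lowest-order denominator term is 14s, so the open loop has 1 pole at the origin → type 1 system.
K_v = lim_{s→0} s·G(s) = 40 / 14 = 20/7.
e_ss = 6/K_v = 6/(20/7) = 2.1.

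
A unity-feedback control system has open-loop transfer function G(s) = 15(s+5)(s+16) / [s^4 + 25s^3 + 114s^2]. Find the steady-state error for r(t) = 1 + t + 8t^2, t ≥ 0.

1.52

Lowest-order denominator term is 114s^2, so the open loop has 2 poles at the origin → type 2 system. Treating each term separately:
  • 1: tracked with zero error.
  • t: tracked with zero error.
  • 8t^2: e_ss = 16/K_a with K_a=200/19 → 1.52.
Total e_ss = 1.52.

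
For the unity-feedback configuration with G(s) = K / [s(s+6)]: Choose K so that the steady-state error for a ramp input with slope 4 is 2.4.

10

G(s) has one factor of s in the denominator, so the system is type 1.
K_v = lim_{s→0} s·G(s) = K / (6) = (1/6)·K.
e_ss = 4/K_v = 2.4 ⇒ K_v = 5/3 ⇒ K = (5/3)/(1/6) = 10.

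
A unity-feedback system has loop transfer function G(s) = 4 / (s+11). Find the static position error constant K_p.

System type = 0 (no poles at s=0).
K_p = lim_{s→0} G(s) = 4 / (11) = 4/11.

4/11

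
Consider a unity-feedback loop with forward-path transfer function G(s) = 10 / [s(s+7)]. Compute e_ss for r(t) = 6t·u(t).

One free integrator in G(s): this is a type 1 system.
K_v = lim_{s→0} s·G(s) = 10 / (7) = 10/7.
e_ss = 6/K_v = 6/(10/7) = 4.2.

4.2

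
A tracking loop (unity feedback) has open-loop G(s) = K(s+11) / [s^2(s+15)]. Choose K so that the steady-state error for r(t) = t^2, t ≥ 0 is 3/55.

System type = 2 (two poles at s=0).
K_a = lim_{s→0} s^2·G(s) = K·11 / (15) = (11/15)·K.
e_ss = 2/K_a = 3/55 ⇒ K_a = 110/3 ⇒ K = (110/3)/(11/15) = 50.

50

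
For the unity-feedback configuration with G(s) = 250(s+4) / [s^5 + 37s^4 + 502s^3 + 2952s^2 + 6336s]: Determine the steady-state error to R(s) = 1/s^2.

The denominator has no term below 6336s — 1 pole at s=0, type 1.
K_v = lim_{s→0} s·G(s) = 250·4 / 6336 = 125/792.
e_ss = 1/K_v = 1/(125/792) = 6.336.

6.336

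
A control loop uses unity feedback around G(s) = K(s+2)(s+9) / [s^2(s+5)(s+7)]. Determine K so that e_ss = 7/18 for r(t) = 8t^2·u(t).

80

Two free integrators in G(s): this is a type 2 system.
K_a = lim_{s→0} s^2·G(s) = K·2·9 / (5·7) = (18/35)·K.
e_ss = 16/K_a = 7/18 ⇒ K_a = 288/7 ⇒ K = (288/7)/(18/35) = 80.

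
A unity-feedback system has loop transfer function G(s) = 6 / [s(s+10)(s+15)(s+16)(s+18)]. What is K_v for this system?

1/7200

One free integrator in G(s): this is a type 1 system.
K_v = lim_{s→0} s·G(s) = 6 / (10·15·16·18) = 1/7200.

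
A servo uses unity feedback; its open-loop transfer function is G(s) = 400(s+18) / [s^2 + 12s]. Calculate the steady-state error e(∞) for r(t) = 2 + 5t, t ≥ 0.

Factoring s from the denominator leaves a polynomial with constant term 12, so the system is type 1. By superposition:
  • 2: tracked with zero error.
  • 5t: e_ss = 5/K_v with K_v=600 → 1/120.
Total e_ss = 1/120.

1/120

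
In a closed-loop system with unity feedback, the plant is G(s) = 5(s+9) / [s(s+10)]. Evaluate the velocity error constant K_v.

System type = 1 (one pole at s=0).
K_v = lim_{s→0} s·G(s) = 5·9 / (10) = 4.5.

4.5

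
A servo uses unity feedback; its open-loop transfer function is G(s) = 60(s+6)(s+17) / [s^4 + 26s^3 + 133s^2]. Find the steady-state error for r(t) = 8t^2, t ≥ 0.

266/765

Factoring s^2 from the denominator leaves a polynomial with constant term 133, so the system is type 2.
K_a = lim_{s→0} s^2·G(s) = 60·6·17 / 133 = 6120/133.
r(t) = 8t^2 gives R(s) = 16/s^3.
e_ss = 16/K_a = 16/(6120/133) = 266/765.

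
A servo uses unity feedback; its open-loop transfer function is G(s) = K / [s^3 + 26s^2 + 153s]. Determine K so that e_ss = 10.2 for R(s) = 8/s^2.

120

Lowest-order denominator term is 153s, so the open loop has 1 pole at the origin → type 1 system.
K_v = lim_{s→0} s·G(s) = K / 153 = (1/153)·K.
e_ss = 8/K_v = 10.2 ⇒ K_v = 40/51 ⇒ K = (40/51)/(1/153) = 120.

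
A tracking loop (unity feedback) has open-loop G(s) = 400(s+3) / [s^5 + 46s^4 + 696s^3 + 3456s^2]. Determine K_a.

The denominator has no term below 3456s^2 — 2 poles at s=0, type 2.
K_a = lim_{s→0} s^2·G(s) = 400·3 / 3456 = 25/72.

25/72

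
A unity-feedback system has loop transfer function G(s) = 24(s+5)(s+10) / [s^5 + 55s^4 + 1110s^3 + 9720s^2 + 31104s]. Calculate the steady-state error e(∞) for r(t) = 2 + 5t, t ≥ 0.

Lowest-order denominator term is 31104s, so the open loop has 1 pole at the origin → type 1 system. Taking each input component in turn:
  • 2: tracked with zero error.
  • 5t: e_ss = 5/K_v with K_v=25/648 → 129.6.
Total e_ss = 129.6.

129.6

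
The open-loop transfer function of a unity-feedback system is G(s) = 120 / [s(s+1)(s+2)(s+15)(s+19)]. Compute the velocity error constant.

4/19

System type = 1 (one pole at s=0).
K_v = lim_{s→0} s·G(s) = 120 / (1·2·15·19) = 4/19.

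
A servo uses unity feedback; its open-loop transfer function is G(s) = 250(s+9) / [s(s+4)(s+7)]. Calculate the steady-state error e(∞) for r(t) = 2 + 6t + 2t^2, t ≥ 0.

System type = 1 (one pole at s=0). By superposition:
  • 2: tracked with zero error.
  • 6t: e_ss = 6/K_v with K_v=1125/14 → 28/375.
  • 2t^2: a type-1 system cannot track it, e_ss → ∞.
The unbounded component dominates.

infinity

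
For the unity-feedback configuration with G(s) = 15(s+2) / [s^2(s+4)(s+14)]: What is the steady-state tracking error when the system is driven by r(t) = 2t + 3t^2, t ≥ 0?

11.2

G(s) has two factors of s in the denominator, so the system is type 2. Treating each term separately:
  • 2t: tracked with zero error.
  • 3t^2: e_ss = 6/K_a with K_a=15/28 → 11.2.
Total e_ss = 11.2.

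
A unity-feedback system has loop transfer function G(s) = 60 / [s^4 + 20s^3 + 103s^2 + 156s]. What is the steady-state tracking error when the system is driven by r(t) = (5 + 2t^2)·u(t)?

Lowest-order denominator term is 156s, so the open loop has 1 pole at the origin → type 1 system. Taking each input component in turn:
  • 5: tracked with zero error.
  • 2t^2: a type-1 system cannot track it, e_ss → ∞.
The unbounded component dominates.

infinity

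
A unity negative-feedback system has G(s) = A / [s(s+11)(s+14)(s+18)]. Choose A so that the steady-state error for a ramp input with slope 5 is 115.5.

G(s) has one factor of s in the denominator, so the system is type 1.
K_v = lim_{s→0} s·G(s) = A / (11·14·18) = (1/2772)·A.
e_ss = 5/K_v = 115.5 ⇒ K_v = 10/231 ⇒ A = (10/231)/(1/2772) = 120.

120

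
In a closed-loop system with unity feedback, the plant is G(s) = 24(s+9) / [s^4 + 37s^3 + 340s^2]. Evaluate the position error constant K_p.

infinity

K_p = lim_{s→0} G(s); with 2 poles at the origin the limit diverges, so K_p = ∞.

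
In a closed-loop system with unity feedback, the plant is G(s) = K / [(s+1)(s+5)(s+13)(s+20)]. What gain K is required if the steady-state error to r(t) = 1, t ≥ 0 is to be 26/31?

250

G(s) has no factors of s in the denominator, so the system is type 0.
K_p = lim_{s→0} G(s) = K / (1·5·13·20) = (1/1300)·K.
e_ss = 1/(1 + K_p) = 26/31 ⇒ 1 + (1/1300)·K = 31/26 ⇒ K = 250.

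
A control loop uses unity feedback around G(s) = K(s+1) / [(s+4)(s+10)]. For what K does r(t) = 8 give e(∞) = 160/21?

2

G(s) has no factors of s in the denominator, so the system is type 0.
K_p = lim_{s→0} G(s) = K·1 / (4·10) = 0.025·K.
e_ss = 8/(1 + K_p) = 160/21 ⇒ 1 + 0.025·K = 1.05 ⇒ K = 2.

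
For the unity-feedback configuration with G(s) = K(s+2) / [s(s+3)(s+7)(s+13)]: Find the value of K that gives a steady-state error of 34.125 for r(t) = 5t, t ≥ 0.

20

The open loop has one pole at the origin → type 1 system.
K_v = lim_{s→0} s·G(s) = K·2 / (3·7·13) = (2/273)·K.
e_ss = 5/K_v = 34.125 ⇒ K_v = 40/273 ⇒ K = (40/273)/(2/273) = 20.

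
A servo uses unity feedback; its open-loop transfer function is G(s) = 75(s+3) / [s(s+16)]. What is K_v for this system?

G(s) has one factor of s in the denominator, so the system is type 1.
K_v = lim_{s→0} s·G(s) = 75·3 / (16) = 14.0625.

14.0625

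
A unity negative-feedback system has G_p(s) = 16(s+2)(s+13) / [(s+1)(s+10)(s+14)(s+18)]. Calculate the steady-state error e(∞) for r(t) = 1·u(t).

G_p(s) has no factors of s in the denominator, so the system is type 0.
K_p = lim_{s→0} G_p(s) = 16·2·13 / (1·10·14·18) = 52/315.
e_ss = 1/(1 + K_p) = 1/(367/315) = 315/367.

315/367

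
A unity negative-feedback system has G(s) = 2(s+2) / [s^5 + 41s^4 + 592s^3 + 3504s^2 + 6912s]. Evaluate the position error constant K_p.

K_p = lim_{s→0} G(s); with 1 pole at the origin the limit diverges, so K_p = ∞.

infinity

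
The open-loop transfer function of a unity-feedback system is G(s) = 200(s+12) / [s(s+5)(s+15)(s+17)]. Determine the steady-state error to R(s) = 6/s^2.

3.1875

One free integrator in G(s): this is a type 1 system.
K_v = lim_{s→0} s·G(s) = 200·12 / (5·15·17) = 32/17.
e_ss = 6/K_v = 6/(32/17) = 3.1875.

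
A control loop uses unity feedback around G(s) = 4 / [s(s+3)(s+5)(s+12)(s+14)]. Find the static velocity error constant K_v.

G(s) has one factor of s in the denominator, so the system is type 1.
K_v = lim_{s→0} s·G(s) = 4 / (3·5·12·14) = 1/630.

1/630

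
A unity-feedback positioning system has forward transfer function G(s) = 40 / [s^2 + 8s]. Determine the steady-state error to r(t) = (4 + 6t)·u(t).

Factoring s from the denominator leaves a polynomial with constant term 8, so the system is type 1. Treating each term separately:
  • 4: tracked with zero error.
  • 6t: e_ss = 6/K_v with K_v=5 → 1.2.
Total e_ss = 1.2.

1.2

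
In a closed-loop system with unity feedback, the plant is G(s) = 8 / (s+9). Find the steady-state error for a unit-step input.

9/17

The open loop has no poles at the origin → type 0 system.
K_p = lim_{s→0} G(s) = 8 / (9) = 8/9.
e_ss = 1/(1 + K_p) = 1/(17/9) = 9/17.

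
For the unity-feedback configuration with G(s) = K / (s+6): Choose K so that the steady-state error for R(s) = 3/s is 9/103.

200

No free integrators in G(s): this is a type 0 system.
K_p = lim_{s→0} G(s) = K / (6) = (1/6)·K.
e_ss = 3/(1 + K_p) = 9/103 ⇒ 1 + (1/6)·K = 103/3 ⇒ K = 200.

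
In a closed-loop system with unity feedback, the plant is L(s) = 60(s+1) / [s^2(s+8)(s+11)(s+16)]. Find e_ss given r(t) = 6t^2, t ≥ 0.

281.6

Two free integrators in L(s): this is a type 2 system.
K_a = lim_{s→0} s^2·L(s) = 60·1 / (8·11·16) = 15/352.
r(t) = 6t^2 gives R(s) = 12/s^3.
e_ss = 12/K_a = 12/(15/352) = 281.6.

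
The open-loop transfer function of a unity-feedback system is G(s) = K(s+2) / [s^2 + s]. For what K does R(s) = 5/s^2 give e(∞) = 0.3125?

Lowest-order denominator term is s, so the open loop has 1 pole at the origin → type 1 system.
K_v = lim_{s→0} s·G(s) = K·2 / 1 = 2·K.
e_ss = 5/K_v = 0.3125 ⇒ K_v = 16 ⇒ K = 16/2 = 8.

8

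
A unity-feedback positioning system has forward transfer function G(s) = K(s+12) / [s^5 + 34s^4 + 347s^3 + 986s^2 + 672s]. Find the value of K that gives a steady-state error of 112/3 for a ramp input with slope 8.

12

The denominator has no term below 672s — 1 pole at s=0, type 1.
K_v = lim_{s→0} s·G(s) = K·12 / 672 = (1/56)·K.
e_ss = 8/K_v = 112/3 ⇒ K_v = 3/14 ⇒ K = (3/14)/(1/56) = 12.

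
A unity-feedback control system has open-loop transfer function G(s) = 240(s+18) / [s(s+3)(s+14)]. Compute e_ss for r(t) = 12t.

One free integrator in G(s): this is a type 1 system.
K_v = lim_{s→0} s·G(s) = 240·18 / (3·14) = 720/7.
e_ss = 12/K_v = 12/(720/7) = 7/60.

7/60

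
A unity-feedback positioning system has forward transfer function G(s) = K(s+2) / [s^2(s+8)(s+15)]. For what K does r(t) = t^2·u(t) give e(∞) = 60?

2

System type = 2 (two poles at s=0).
K_a = lim_{s→0} s^2·G(s) = K·2 / (8·15) = (1/60)·K.
e_ss = 2/K_a = 60 ⇒ K_a = 1/30 ⇒ K = (1/30)/(1/60) = 2.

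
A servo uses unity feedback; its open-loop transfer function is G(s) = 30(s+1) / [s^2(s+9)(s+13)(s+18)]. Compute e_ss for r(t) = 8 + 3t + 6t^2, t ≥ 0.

System type = 2 (two poles at s=0). Taking each input component in turn:
  • 8: tracked with zero error.
  • 3t: tracked with zero error.
  • 6t^2: e_ss = 12/K_a with K_a=5/351 → 842.4.
Total e_ss = 842.4.

842.4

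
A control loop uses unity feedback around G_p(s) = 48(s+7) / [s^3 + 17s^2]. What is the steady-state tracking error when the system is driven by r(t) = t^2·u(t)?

Lowest-order denominator term is 17s^2, so the open loop has 2 poles at the origin → type 2 system.
K_a = lim_{s→0} s^2·G_p(s) = 48·7 / 17 = 336/17.
r(t) = t^2 gives R(s) = 2/s^3.
e_ss = 2/K_a = 2/(336/17) = 17/168.

17/168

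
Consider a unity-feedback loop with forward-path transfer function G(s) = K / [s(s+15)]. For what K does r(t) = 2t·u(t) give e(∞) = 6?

System type = 1 (one pole at s=0).
K_v = lim_{s→0} s·G(s) = K / (15) = (1/15)·K.
e_ss = 2/K_v = 6 ⇒ K_v = 1/3 ⇒ K = (1/3)/(1/15) = 5.

5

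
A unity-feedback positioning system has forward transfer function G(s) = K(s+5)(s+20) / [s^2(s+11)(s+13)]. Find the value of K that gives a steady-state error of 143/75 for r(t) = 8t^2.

Two free integrators in G(s): this is a type 2 system.
K_a = lim_{s→0} s^2·G(s) = K·5·20 / (11·13) = (100/143)·K.
e_ss = 16/K_a = 143/75 ⇒ K_a = 1200/143 ⇒ K = (1200/143)/(100/143) = 12.

12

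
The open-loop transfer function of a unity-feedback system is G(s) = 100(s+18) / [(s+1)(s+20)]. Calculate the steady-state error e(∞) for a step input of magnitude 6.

6/91

System type = 0 (no poles at s=0).
K_p = lim_{s→0} G(s) = 100·18 / (1·20) = 90.
e_ss = 6/(1 + K_p) = 6/91.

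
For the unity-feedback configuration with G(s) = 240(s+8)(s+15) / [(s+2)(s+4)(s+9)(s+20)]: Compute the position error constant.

No free integrators in G(s): this is a type 0 system.
K_p = lim_{s→0} G(s) = 240·8·15 / (2·4·9·20) = 20.

20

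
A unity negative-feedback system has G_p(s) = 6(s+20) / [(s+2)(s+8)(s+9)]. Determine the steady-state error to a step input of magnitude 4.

No free integrators in G_p(s): this is a type 0 system.
K_p = lim_{s→0} G_p(s) = 6·20 / (2·8·9) = 5/6.
e_ss = 4/(1 + K_p) = 4/(11/6) = 24/11.

24/11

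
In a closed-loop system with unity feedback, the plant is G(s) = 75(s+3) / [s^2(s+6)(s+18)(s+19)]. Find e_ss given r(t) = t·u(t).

Two free integrators in G(s): this is a type 2 system.
K_v = ∞ for a type-2 system; e_ss to a ramp is zero.

0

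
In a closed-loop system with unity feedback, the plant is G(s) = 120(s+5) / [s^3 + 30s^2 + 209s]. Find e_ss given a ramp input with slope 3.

1.045

Factoring s from the denominator leaves a polynomial with constant term 209, so the system is type 1.
K_v = lim_{s→0} s·G(s) = 120·5 / 209 = 600/209.
e_ss = 3/K_v = 3/(600/209) = 1.045.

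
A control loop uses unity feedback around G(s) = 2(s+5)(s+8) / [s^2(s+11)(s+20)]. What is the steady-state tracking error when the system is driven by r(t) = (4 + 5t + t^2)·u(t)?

5.5

G(s) has two factors of s in the denominator, so the system is type 2. By superposition:
  • 4: tracked with zero error.
  • 5t: tracked with zero error.
  • t^2: e_ss = 2/K_a with K_a=4/11 → 5.5.
Total e_ss = 5.5.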